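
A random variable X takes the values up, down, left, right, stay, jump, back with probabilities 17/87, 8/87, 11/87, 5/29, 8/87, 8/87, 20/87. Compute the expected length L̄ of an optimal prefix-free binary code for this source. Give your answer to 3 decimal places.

Repeatedly combine the two least-probable nodes; the expected code length is the sum of the merged weights.
merge 8/87 + 8/87 → 16/87
merge 8/87 + 11/87 → 19/87
merge 5/29 + 16/87 → 31/87
merge 17/87 + 19/87 → 12/29
merge 20/87 + 31/87 → 17/29
merge 12/29 + 17/29 → 1
L = 16/87 + 19/87 + 31/87 + 12/29 + 17/29 + 1 = 80/29 ≈ 2.759 bits/symbol.

2.759 bits/symbol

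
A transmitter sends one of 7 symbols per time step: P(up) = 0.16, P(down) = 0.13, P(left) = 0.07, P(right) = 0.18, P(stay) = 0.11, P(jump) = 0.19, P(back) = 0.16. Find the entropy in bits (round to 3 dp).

H = −Σ pᵢ log₂ pᵢ.
−0.16·log₂(0.16) = 0.4230
−0.13·log₂(0.13) = 0.3826
−0.07·log₂(0.07) = 0.2686
−0.18·log₂(0.18) = 0.4453
−0.11·log₂(0.11) = 0.3503
−0.19·log₂(0.19) = 0.4552
−0.16·log₂(0.16) = 0.4230
Sum ≈ 2.7481 → 2.748 bits.

2.748 bits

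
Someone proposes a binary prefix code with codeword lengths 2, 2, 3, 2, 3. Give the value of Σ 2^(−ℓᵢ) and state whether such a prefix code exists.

With common denominator 2^3 = 8: Σ 2^(−ℓᵢ) = 2/8 + 2/8 + 1/8 + 2/8 + 1/8 = 8/8 = 1.
Kraft's inequality requires Σ ≤ 1; here Σ = 1 ≤ 1, so such a prefix code exists.

1; yes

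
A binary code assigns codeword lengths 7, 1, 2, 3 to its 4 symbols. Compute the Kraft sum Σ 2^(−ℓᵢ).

0.8828125

With common denominator 2^7 = 128: Σ 2^(−ℓᵢ) = 1/128 + 64/128 + 32/128 + 16/128 = 113/128 = 0.8828125.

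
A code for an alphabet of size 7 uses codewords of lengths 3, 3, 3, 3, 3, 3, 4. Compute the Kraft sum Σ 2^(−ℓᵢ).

With common denominator 2^4 = 16: Σ 2^(−ℓᵢ) = 2/16 + 2/16 + 2/16 + 2/16 + 2/16 + 2/16 + 1/16 = 13/16 = 0.8125.

0.8125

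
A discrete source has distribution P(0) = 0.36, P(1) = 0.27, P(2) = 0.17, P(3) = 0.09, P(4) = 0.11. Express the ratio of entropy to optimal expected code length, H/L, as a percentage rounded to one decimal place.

Entropy H = −Σ p log₂ p ≈ 2.1382 bits.
Huffman merges: 9/100+11/100→1/5; 17/100+1/5→37/100; 27/100+9/25→63/100; 37/100+63/100→1. L = 11/5 ≈ 2.2000.
Efficiency = H/L = 2.1382/2.2000 = 97.2%.

97.2%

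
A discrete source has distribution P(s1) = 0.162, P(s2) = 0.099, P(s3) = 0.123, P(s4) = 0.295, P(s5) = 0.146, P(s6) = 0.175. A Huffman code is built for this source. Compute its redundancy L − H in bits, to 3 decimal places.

Entropy H = −Σ p log₂ p ≈ 2.4925 bits.
Huffman merges: 99/1000+123/1000→111/500; 73/500+81/500→77/250; 7/40+111/500→397/1000; 59/200+77/250→603/1000; 397/1000+603/1000→1. L = 253/100 ≈ 2.5300.
L − H = 2.5300 − 2.4925 = 0.038 bits.

0.038 bits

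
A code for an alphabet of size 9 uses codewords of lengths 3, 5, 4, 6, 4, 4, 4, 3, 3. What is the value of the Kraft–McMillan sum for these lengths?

With common denominator 2^6 = 64: Σ 2^(−ℓᵢ) = 8/64 + 2/64 + 4/64 + 1/64 + 4/64 + 4/64 + 4/64 + 8/64 + 8/64 = 43/64 = 0.671875.

0.671875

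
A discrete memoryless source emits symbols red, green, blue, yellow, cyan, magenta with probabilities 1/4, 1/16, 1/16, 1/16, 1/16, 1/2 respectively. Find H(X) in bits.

Each probability is a power of 1/2, so log₂(1/p) is an integer.
H = Σ p·log₂(1/p) = 1/4·2 + 1/16·4 + 1/16·4 + 1/16·4 + 1/16·4 + 1/2·1 = 2 bits.

2 bits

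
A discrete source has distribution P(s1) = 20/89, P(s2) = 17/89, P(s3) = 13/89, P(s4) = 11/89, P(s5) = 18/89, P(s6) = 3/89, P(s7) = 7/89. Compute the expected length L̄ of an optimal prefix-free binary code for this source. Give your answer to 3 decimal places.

Repeatedly combine the two least-probable nodes; the expected code length is the sum of the merged weights.
merge 3/89 + 7/89 → 10/89
merge 10/89 + 11/89 → 21/89
merge 13/89 + 17/89 → 30/89
merge 18/89 + 20/89 → 38/89
merge 21/89 + 30/89 → 51/89
merge 38/89 + 51/89 → 1
L = 10/89 + 21/89 + 30/89 + 38/89 + 51/89 + 1 = 239/89 ≈ 2.685 bits/symbol.

2.685 bits/symbol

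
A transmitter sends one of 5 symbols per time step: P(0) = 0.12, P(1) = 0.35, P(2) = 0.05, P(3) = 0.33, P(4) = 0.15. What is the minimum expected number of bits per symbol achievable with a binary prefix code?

2.14 bits/symbol

Repeatedly combine the two least-probable nodes; the expected code length is the sum of the merged weights.
merge 1/20 + 3/25 → 17/100
merge 3/20 + 17/100 → 8/25
merge 8/25 + 33/100 → 13/20
merge 7/20 + 13/20 → 1
L = 17/100 + 8/25 + 13/20 + 1 = 107/50 = 2.14 bits/symbol.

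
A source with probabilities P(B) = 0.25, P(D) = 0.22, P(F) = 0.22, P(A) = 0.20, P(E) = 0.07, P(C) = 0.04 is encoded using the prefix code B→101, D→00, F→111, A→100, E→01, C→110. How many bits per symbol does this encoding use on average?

L̄ = Σ pᵢ·ℓᵢ = 0.25·3 + 0.22·2 + 0.22·3 + 0.20·3 + 0.07·2 + 0.04·3 = 2.71 bits/symbol.

2.71 bits/symbol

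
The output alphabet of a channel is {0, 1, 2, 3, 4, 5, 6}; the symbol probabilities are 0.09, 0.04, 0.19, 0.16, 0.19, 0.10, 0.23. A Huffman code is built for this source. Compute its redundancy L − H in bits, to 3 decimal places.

Entropy H = −Σ p log₂ p ≈ 2.6517 bits.
Huffman merges: 1/25+9/100→13/100; 1/10+13/100→23/100; 4/25+19/100→7/20; 19/100+23/100→21/50; 23/100+7/20→29/50; 21/50+29/50→1. L = 271/100 ≈ 2.7100.
L − H = 2.7100 − 2.6517 = 0.058 bits.

0.058 bits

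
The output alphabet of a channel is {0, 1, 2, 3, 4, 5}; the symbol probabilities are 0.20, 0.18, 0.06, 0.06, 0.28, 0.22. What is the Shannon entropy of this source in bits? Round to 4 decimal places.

2.3916 bits

H = −Σ pᵢ log₂ pᵢ.
−0.20·log₂(0.20) = 0.4644
−0.18·log₂(0.18) = 0.4453
−0.06·log₂(0.06) = 0.2435
−0.06·log₂(0.06) = 0.2435
−0.28·log₂(0.28) = 0.5142
−0.22·log₂(0.22) = 0.4806
Sum ≈ 2.3916 → 2.3916 bits.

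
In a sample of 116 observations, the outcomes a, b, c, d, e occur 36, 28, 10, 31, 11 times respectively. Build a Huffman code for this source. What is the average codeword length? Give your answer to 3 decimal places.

2.181 bits/symbol

Probabilities are the counts divided by 116.
Repeatedly combine the two least-probable nodes; the expected code length is the sum of the merged weights.
merge 5/58 + 11/116 → 21/116
merge 21/116 + 7/29 → 49/116
merge 31/116 + 9/29 → 67/116
merge 49/116 + 67/116 → 1
L = 21/116 + 49/116 + 67/116 + 1 = 253/116 ≈ 2.181 bits/symbol.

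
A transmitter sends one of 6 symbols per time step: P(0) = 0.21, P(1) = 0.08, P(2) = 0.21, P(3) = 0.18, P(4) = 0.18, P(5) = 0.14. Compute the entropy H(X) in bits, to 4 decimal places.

2.5249 bits

H = −Σ pᵢ log₂ pᵢ.
−0.21·log₂(0.21) = 0.4728
−0.08·log₂(0.08) = 0.2915
−0.21·log₂(0.21) = 0.4728
−0.18·log₂(0.18) = 0.4453
−0.18·log₂(0.18) = 0.4453
−0.14·log₂(0.14) = 0.3971
Sum ≈ 2.5249 → 2.5249 bits.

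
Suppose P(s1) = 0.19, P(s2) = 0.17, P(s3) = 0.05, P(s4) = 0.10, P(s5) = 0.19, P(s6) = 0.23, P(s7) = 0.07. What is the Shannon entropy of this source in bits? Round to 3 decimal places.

H = −Σ pᵢ log₂ pᵢ.
−0.19·log₂(0.19) = 0.4552
−0.17·log₂(0.17) = 0.4346
−0.05·log₂(0.05) = 0.2161
−0.10·log₂(0.10) = 0.3322
−0.19·log₂(0.19) = 0.4552
−0.23·log₂(0.23) = 0.4877
−0.07·log₂(0.07) = 0.2686
Sum ≈ 2.6496 → 2.650 bits.

2.650 bits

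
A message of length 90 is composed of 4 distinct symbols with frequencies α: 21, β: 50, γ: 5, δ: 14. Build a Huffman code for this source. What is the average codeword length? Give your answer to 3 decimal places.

1.656 bits/symbol

Probabilities are the counts divided by 90.
Repeatedly combine the two least-probable nodes; the expected code length is the sum of the merged weights.
merge 1/18 + 7/45 → 19/90
merge 19/90 + 7/30 → 4/9
merge 4/9 + 5/9 → 1
L = 19/90 + 4/9 + 1 = 149/90 ≈ 1.656 bits/symbol.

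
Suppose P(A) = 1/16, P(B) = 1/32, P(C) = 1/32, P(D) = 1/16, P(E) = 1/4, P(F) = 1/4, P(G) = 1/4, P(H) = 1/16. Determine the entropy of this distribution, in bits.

2.5625 bits

Each probability is a power of 1/2, so log₂(1/p) is an integer.
H = Σ p·log₂(1/p) = 1/16·4 + 1/32·5 + 1/32·5 + 1/16·4 + 1/4·2 + 1/4·2 + 1/4·2 + 1/16·4 = 2.5625 bits.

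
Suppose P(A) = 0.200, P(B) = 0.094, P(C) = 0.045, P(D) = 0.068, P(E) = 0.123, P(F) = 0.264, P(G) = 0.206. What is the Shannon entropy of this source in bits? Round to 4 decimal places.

2.5987 bits

H = −Σ pᵢ log₂ pᵢ.
−0.200·log₂(0.200) = 0.4644
−0.094·log₂(0.094) = 0.3207
−0.045·log₂(0.045) = 0.2013
−0.068·log₂(0.068) = 0.2637
−0.123·log₂(0.123) = 0.3719
−0.264·log₂(0.264) = 0.5072
−0.206·log₂(0.206) = 0.4695
Sum ≈ 2.5987 → 2.5987 bits.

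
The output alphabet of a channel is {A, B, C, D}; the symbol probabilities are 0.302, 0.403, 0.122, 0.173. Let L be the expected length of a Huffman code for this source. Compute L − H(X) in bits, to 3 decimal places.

0.034 bits

Entropy H = −Σ p log₂ p ≈ 1.8582 bits.
Huffman merges: 61/500+173/1000→59/200; 59/200+151/500→597/1000; 403/1000+597/1000→1. L = 473/250 ≈ 1.8920.
L − H = 1.8920 − 1.8582 = 0.034 bits.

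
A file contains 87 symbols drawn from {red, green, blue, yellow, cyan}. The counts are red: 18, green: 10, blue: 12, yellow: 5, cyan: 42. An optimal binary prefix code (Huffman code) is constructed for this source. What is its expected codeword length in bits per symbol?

2 bits/symbol

Probabilities are the counts divided by 87.
Repeatedly combine the two least-probable nodes; the expected code length is the sum of the merged weights.
merge 5/87 + 10/87 → 5/29
merge 4/29 + 5/29 → 9/29
merge 6/29 + 9/29 → 15/29
merge 14/29 + 15/29 → 1
L = 5/29 + 9/29 + 15/29 + 1 = 2 bits/symbol.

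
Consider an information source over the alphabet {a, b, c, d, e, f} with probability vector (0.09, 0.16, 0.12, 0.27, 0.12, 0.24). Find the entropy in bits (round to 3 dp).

H = −Σ pᵢ log₂ pᵢ.
−0.09·log₂(0.09) = 0.3127
−0.16·log₂(0.16) = 0.4230
−0.12·log₂(0.12) = 0.3671
−0.27·log₂(0.27) = 0.5100
−0.12·log₂(0.12) = 0.3671
−0.24·log₂(0.24) = 0.4941
Sum ≈ 2.4740 → 2.474 bits.

2.474 bits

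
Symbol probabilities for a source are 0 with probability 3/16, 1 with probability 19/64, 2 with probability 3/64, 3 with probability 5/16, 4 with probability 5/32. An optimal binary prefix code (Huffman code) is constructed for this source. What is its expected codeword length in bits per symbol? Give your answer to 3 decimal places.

2.203 bits/symbol

Repeatedly combine the two least-probable nodes; the expected code length is the sum of the merged weights.
merge 3/64 + 5/32 → 13/64
merge 3/16 + 13/64 → 25/64
merge 19/64 + 5/16 → 39/64
merge 25/64 + 39/64 → 1
L = 13/64 + 25/64 + 39/64 + 1 = 141/64 ≈ 2.203 bits/symbol.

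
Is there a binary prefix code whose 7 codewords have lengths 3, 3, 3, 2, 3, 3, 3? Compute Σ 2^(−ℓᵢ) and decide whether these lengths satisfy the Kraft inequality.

With common denominator 2^3 = 8: Σ 2^(−ℓᵢ) = 1/8 + 1/8 + 1/8 + 2/8 + 1/8 + 1/8 + 1/8 = 8/8 = 1.
Kraft's inequality requires Σ ≤ 1; here Σ = 1 ≤ 1, so such a prefix code exists.

1; yes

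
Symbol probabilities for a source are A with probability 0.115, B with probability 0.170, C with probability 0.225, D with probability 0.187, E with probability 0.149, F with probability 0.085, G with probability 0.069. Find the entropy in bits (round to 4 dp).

2.7076 bits

H = −Σ pᵢ log₂ pᵢ.
−0.115·log₂(0.115) = 0.3588
−0.170·log₂(0.170) = 0.4346
−0.225·log₂(0.225) = 0.4842
−0.187·log₂(0.187) = 0.4523
−0.149·log₂(0.149) = 0.4092
−0.085·log₂(0.085) = 0.3023
−0.069·log₂(0.069) = 0.2662
Sum ≈ 2.7076 → 2.7076 bits.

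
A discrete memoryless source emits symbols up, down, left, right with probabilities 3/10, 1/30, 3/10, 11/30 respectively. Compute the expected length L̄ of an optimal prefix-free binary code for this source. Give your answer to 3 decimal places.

Repeatedly combine the two least-probable nodes; the expected code length is the sum of the merged weights.
merge 1/30 + 3/10 → 1/3
merge 3/10 + 1/3 → 19/30
merge 11/30 + 19/30 → 1
L = 1/3 + 19/30 + 1 = 59/30 ≈ 1.967 bits/symbol.

1.967 bits/symbol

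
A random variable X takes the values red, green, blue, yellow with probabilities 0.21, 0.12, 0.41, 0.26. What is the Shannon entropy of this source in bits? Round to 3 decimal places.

H = −Σ pᵢ log₂ pᵢ.
−0.21·log₂(0.21) = 0.4728
−0.12·log₂(0.12) = 0.3671
−0.41·log₂(0.41) = 0.5274
−0.26·log₂(0.26) = 0.5053
Sum ≈ 1.8726 → 1.873 bits.

1.873 bits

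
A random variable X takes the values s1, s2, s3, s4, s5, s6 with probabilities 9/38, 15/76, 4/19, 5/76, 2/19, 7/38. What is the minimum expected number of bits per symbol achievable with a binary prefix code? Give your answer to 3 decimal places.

2.526 bits/symbol

Repeatedly combine the two least-probable nodes; the expected code length is the sum of the merged weights.
merge 5/76 + 2/19 → 13/76
merge 13/76 + 7/38 → 27/76
merge 15/76 + 4/19 → 31/76
merge 9/38 + 27/76 → 45/76
merge 31/76 + 45/76 → 1
L = 13/76 + 27/76 + 31/76 + 45/76 + 1 = 48/19 ≈ 2.526 bits/symbol.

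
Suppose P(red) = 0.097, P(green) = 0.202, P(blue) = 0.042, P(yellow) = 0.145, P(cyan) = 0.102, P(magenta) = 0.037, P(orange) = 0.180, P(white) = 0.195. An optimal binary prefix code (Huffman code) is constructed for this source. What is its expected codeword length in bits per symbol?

2.858 bits/symbol

Repeatedly combine the two least-probable nodes; the expected code length is the sum of the merged weights.
merge 37/1000 + 21/500 → 79/1000
merge 79/1000 + 97/1000 → 22/125
merge 51/500 + 29/200 → 247/1000
merge 22/125 + 9/50 → 89/250
merge 39/200 + 101/500 → 397/1000
merge 247/1000 + 89/250 → 603/1000
merge 397/1000 + 603/1000 → 1
L = 79/1000 + 22/125 + 247/1000 + 89/250 + 397/1000 + 603/1000 + 1 = 1429/500 = 2.858 bits/symbol.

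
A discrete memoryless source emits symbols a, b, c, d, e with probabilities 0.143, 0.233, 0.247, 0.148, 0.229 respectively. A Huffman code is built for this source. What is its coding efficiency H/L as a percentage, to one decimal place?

Entropy H = −Σ p log₂ p ≈ 2.2841 bits.
Huffman merges: 143/1000+37/250→291/1000; 229/1000+233/1000→231/500; 247/1000+291/1000→269/500; 231/500+269/500→1. L = 2291/1000 ≈ 2.2910.
Efficiency = H/L = 2.2841/2.2910 = 99.7%.

99.7%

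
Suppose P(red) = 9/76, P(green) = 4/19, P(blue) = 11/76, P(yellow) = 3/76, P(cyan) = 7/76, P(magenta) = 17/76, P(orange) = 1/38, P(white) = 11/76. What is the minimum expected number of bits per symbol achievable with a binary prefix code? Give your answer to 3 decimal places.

2.789 bits/symbol

Repeatedly combine the two least-probable nodes; the expected code length is the sum of the merged weights.
merge 1/38 + 3/76 → 5/76
merge 5/76 + 7/76 → 3/19
merge 9/76 + 11/76 → 5/19
merge 11/76 + 3/19 → 23/76
merge 4/19 + 17/76 → 33/76
merge 5/19 + 23/76 → 43/76
merge 33/76 + 43/76 → 1
L = 5/76 + 3/19 + 5/19 + 23/76 + 33/76 + 43/76 + 1 = 53/19 ≈ 2.789 bits/symbol.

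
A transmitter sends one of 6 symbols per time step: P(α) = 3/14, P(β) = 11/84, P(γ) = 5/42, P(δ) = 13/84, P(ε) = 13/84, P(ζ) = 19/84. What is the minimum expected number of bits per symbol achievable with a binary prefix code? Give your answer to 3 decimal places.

Repeatedly combine the two least-probable nodes; the expected code length is the sum of the merged weights.
merge 5/42 + 11/84 → 1/4
merge 13/84 + 13/84 → 13/42
merge 3/14 + 19/84 → 37/84
merge 1/4 + 13/42 → 47/84
merge 37/84 + 47/84 → 1
L = 1/4 + 13/42 + 37/84 + 47/84 + 1 = 215/84 ≈ 2.560 bits/symbol.

2.560 bits/symbol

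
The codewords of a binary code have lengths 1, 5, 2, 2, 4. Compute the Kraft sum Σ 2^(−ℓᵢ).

With common denominator 2^5 = 32: Σ 2^(−ℓᵢ) = 16/32 + 1/32 + 8/32 + 8/32 + 2/32 = 35/32 = 1.09375.

1.09375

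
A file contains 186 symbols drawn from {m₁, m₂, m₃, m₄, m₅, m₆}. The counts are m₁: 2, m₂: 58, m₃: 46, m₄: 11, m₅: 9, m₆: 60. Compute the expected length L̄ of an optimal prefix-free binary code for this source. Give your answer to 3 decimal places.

Probabilities are the counts divided by 186.
Repeatedly combine the two least-probable nodes; the expected code length is the sum of the merged weights.
merge 1/93 + 3/62 → 11/186
merge 11/186 + 11/186 → 11/93
merge 11/93 + 23/93 → 34/93
merge 29/93 + 10/31 → 59/93
merge 34/93 + 59/93 → 1
L = 11/186 + 11/93 + 34/93 + 59/93 + 1 = 135/62 ≈ 2.177 bits/symbol.

2.177 bits/symbol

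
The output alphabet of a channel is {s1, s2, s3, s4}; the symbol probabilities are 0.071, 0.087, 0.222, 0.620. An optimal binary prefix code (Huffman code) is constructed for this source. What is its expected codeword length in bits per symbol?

1.538 bits/symbol

Repeatedly combine the two least-probable nodes; the expected code length is the sum of the merged weights.
merge 71/1000 + 87/1000 → 79/500
merge 79/500 + 111/500 → 19/50
merge 19/50 + 31/50 → 1
L = 79/500 + 19/50 + 1 = 769/500 = 1.538 bits/symbol.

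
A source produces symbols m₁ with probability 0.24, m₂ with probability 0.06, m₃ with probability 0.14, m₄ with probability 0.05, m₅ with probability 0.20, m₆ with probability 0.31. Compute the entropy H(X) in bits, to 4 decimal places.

H = −Σ pᵢ log₂ pᵢ.
−0.24·log₂(0.24) = 0.4941
−0.06·log₂(0.06) = 0.2435
−0.14·log₂(0.14) = 0.3971
−0.05·log₂(0.05) = 0.2161
−0.20·log₂(0.20) = 0.4644
−0.31·log₂(0.31) = 0.5238
Sum ≈ 2.3391 → 2.3391 bits.

2.3391 bits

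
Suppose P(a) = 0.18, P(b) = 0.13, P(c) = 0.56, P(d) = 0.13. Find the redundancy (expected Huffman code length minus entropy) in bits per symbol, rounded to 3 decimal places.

0.021 bits

Entropy H = −Σ p log₂ p ≈ 1.6790 bits.
Huffman merges: 13/100+13/100→13/50; 9/50+13/50→11/25; 11/25+14/25→1. L = 17/10 ≈ 1.7000.
L − H = 1.7000 − 1.6790 = 0.021 bits.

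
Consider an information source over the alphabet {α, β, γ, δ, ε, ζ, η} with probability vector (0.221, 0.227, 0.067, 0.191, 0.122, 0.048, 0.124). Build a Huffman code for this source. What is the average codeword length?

2.667 bits/symbol

Repeatedly combine the two least-probable nodes; the expected code length is the sum of the merged weights.
merge 6/125 + 67/1000 → 23/200
merge 23/200 + 61/500 → 237/1000
merge 31/250 + 191/1000 → 63/200
merge 221/1000 + 227/1000 → 56/125
merge 237/1000 + 63/200 → 69/125
merge 56/125 + 69/125 → 1
L = 23/200 + 237/1000 + 63/200 + 56/125 + 69/125 + 1 = 2667/1000 = 2.667 bits/symbol.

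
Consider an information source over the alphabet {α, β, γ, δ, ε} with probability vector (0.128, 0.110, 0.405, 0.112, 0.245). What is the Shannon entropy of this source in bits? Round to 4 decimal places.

H = −Σ pᵢ log₂ pᵢ.
−0.128·log₂(0.128) = 0.3796
−0.110·log₂(0.110) = 0.3503
−0.405·log₂(0.405) = 0.5281
−0.112·log₂(0.112) = 0.3537
−0.245·log₂(0.245) = 0.4971
Sum ≈ 2.1089 → 2.1089 bits.

2.1089 bits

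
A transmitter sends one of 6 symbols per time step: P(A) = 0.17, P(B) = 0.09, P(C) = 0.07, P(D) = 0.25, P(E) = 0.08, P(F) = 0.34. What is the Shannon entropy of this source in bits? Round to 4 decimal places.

2.3365 bits

H = −Σ pᵢ log₂ pᵢ.
−0.17·log₂(0.17) = 0.4346
−0.09·log₂(0.09) = 0.3127
−0.07·log₂(0.07) = 0.2686
−0.25·log₂(0.25) = 0.5000
−0.08·log₂(0.08) = 0.2915
−0.34·log₂(0.34) = 0.5292
Sum ≈ 2.3365 → 2.3365 bits.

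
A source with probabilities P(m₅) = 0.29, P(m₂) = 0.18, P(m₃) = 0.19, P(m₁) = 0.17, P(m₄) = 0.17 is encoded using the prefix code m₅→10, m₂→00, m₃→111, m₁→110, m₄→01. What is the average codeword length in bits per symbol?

L̄ = Σ pᵢ·ℓᵢ = 0.29·2 + 0.18·2 + 0.19·3 + 0.17·3 + 0.17·2 = 2.36 bits/symbol.

2.36 bits/symbol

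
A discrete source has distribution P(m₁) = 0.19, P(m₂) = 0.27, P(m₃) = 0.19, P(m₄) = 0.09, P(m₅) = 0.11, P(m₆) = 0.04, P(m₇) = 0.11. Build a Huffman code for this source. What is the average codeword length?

Repeatedly combine the two least-probable nodes; the expected code length is the sum of the merged weights.
merge 1/25 + 9/100 → 13/100
merge 11/100 + 11/100 → 11/50
merge 13/100 + 19/100 → 8/25
merge 19/100 + 11/50 → 41/100
merge 27/100 + 8/25 → 59/100
merge 41/100 + 59/100 → 1
L = 13/100 + 11/50 + 8/25 + 41/100 + 59/100 + 1 = 267/100 = 2.67 bits/symbol.

2.67 bits/symbol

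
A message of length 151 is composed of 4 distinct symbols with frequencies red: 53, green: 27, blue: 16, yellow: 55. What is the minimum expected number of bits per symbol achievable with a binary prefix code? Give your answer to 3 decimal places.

1.921 bits/symbol

Probabilities are the counts divided by 151.
Repeatedly combine the two least-probable nodes; the expected code length is the sum of the merged weights.
merge 16/151 + 27/151 → 43/151
merge 43/151 + 53/151 → 96/151
merge 55/151 + 96/151 → 1
L = 43/151 + 96/151 + 1 = 290/151 ≈ 1.921 bits/symbol.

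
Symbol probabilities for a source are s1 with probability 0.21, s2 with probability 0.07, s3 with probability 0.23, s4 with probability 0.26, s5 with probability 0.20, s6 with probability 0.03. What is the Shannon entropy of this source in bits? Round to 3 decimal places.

2.350 bits

H = −Σ pᵢ log₂ pᵢ.
−0.21·log₂(0.21) = 0.4728
−0.07·log₂(0.07) = 0.2686
−0.23·log₂(0.23) = 0.4877
−0.26·log₂(0.26) = 0.5053
−0.20·log₂(0.20) = 0.4644
−0.03·log₂(0.03) = 0.1518
Sum ≈ 2.3505 → 2.350 bits.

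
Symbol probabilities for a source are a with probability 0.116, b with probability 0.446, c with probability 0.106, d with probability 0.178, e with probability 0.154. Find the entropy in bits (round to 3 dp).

2.082 bits

H = −Σ pᵢ log₂ pᵢ.
−0.116·log₂(0.116) = 0.3605
−0.446·log₂(0.446) = 0.5195
−0.106·log₂(0.106) = 0.3432
−0.178·log₂(0.178) = 0.4432
−0.154·log₂(0.154) = 0.4156
Sum ≈ 2.0821 → 2.082 bits.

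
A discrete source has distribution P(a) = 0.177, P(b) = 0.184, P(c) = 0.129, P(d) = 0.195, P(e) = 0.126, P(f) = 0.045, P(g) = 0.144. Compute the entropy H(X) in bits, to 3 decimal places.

2.713 bits

H = −Σ pᵢ log₂ pᵢ.
−0.177·log₂(0.177) = 0.4422
−0.184·log₂(0.184) = 0.4494
−0.129·log₂(0.129) = 0.3811
−0.195·log₂(0.195) = 0.4599
−0.126·log₂(0.126) = 0.3766
−0.045·log₂(0.045) = 0.2013
−0.144·log₂(0.144) = 0.4026
Sum ≈ 2.7131 → 2.713 bits.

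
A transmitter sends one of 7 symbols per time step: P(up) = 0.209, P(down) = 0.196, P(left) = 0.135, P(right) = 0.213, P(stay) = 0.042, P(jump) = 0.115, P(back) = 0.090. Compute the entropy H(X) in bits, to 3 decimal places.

2.662 bits

H = −Σ pᵢ log₂ pᵢ.
−0.209·log₂(0.209) = 0.4720
−0.196·log₂(0.196) = 0.4608
−0.135·log₂(0.135) = 0.3900
−0.213·log₂(0.213) = 0.4752
−0.042·log₂(0.042) = 0.1921
−0.115·log₂(0.115) = 0.3588
−0.090·log₂(0.090) = 0.3127
Sum ≈ 2.6616 → 2.662 bits.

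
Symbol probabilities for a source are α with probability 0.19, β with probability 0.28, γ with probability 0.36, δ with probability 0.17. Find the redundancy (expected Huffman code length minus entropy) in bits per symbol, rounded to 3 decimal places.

0.065 bits

Entropy H = −Σ p log₂ p ≈ 1.9346 bits.
Huffman merges: 17/100+19/100→9/25; 7/25+9/25→16/25; 9/25+16/25→1. L = 2 ≈ 2.0000.
L − H = 2.0000 − 1.9346 = 0.065 bits.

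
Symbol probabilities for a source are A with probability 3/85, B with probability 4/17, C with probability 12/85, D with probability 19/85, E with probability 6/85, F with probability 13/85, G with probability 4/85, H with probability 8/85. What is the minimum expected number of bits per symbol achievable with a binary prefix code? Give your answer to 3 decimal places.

2.776 bits/symbol

Repeatedly combine the two least-probable nodes; the expected code length is the sum of the merged weights.
merge 3/85 + 4/85 → 7/85
merge 6/85 + 7/85 → 13/85
merge 8/85 + 12/85 → 4/17
merge 13/85 + 13/85 → 26/85
merge 19/85 + 4/17 → 39/85
merge 4/17 + 26/85 → 46/85
merge 39/85 + 46/85 → 1
L = 7/85 + 13/85 + 4/17 + 26/85 + 39/85 + 46/85 + 1 = 236/85 ≈ 2.776 bits/symbol.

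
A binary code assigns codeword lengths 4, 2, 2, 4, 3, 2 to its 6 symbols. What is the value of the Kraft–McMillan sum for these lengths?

With common denominator 2^4 = 16: Σ 2^(−ℓᵢ) = 1/16 + 4/16 + 4/16 + 1/16 + 2/16 + 4/16 = 16/16 = 1.

1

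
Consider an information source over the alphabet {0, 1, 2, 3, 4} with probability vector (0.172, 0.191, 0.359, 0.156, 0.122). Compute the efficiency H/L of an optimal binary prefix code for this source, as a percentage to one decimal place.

97.1%

Entropy H = −Σ p log₂ p ≈ 2.2120 bits.
Huffman merges: 61/500+39/250→139/500; 43/250+191/1000→363/1000; 139/500+359/1000→637/1000; 363/1000+637/1000→1. L = 1139/500 ≈ 2.2780.
Efficiency = H/L = 2.2120/2.2780 = 97.1%.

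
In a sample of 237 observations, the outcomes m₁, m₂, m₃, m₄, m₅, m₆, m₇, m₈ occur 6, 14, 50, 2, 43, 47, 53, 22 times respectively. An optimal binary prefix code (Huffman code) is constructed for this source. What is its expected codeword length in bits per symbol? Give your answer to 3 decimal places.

Probabilities are the counts divided by 237.
Repeatedly combine the two least-probable nodes; the expected code length is the sum of the merged weights.
merge 2/237 + 2/79 → 8/237
merge 8/237 + 14/237 → 22/237
merge 22/237 + 22/237 → 44/237
merge 43/237 + 44/237 → 29/79
merge 47/237 + 50/237 → 97/237
merge 53/237 + 29/79 → 140/237
merge 97/237 + 140/237 → 1
L = 8/237 + 22/237 + 44/237 + 29/79 + 97/237 + 140/237 + 1 = 635/237 ≈ 2.679 bits/symbol.

2.679 bits/symbol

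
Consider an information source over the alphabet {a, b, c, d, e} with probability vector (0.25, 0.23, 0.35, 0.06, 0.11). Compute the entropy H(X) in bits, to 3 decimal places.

2.112 bits

H = −Σ pᵢ log₂ pᵢ.
−0.25·log₂(0.25) = 0.5000
−0.23·log₂(0.23) = 0.4877
−0.35·log₂(0.35) = 0.5301
−0.06·log₂(0.06) = 0.2435
−0.11·log₂(0.11) = 0.3503
Sum ≈ 2.1116 → 2.112 bits.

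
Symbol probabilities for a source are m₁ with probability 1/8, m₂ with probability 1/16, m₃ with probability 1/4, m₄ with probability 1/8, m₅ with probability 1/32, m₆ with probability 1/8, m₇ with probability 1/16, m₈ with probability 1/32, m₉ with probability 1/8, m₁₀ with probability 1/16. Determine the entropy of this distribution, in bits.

3.0625 bits

Each probability is a power of 1/2, so log₂(1/p) is an integer.
H = Σ p·log₂(1/p) = 1/8·3 + 1/16·4 + 1/4·2 + 1/8·3 + 1/32·5 + 1/8·3 + 1/16·4 + 1/32·5 + 1/8·3 + 1/16·4 = 3.0625 bits.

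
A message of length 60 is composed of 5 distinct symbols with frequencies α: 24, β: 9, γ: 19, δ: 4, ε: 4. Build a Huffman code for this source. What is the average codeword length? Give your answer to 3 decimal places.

2.017 bits/symbol

Probabilities are the counts divided by 60.
Repeatedly combine the two least-probable nodes; the expected code length is the sum of the merged weights.
merge 1/15 + 1/15 → 2/15
merge 2/15 + 3/20 → 17/60
merge 17/60 + 19/60 → 3/5
merge 2/5 + 3/5 → 1
L = 2/15 + 17/60 + 3/5 + 1 = 121/60 ≈ 2.017 bits/symbol.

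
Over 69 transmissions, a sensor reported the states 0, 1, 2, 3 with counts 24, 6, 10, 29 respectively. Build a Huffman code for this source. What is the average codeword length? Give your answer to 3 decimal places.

1.812 bits/symbol

Probabilities are the counts divided by 69.
Repeatedly combine the two least-probable nodes; the expected code length is the sum of the merged weights.
merge 2/23 + 10/69 → 16/69
merge 16/69 + 8/23 → 40/69
merge 29/69 + 40/69 → 1
L = 16/69 + 40/69 + 1 = 125/69 ≈ 1.812 bits/symbol.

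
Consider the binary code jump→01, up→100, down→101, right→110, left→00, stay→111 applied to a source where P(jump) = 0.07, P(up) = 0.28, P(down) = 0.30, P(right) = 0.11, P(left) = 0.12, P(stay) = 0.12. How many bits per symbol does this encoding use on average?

L̄ = Σ pᵢ·ℓᵢ = 0.07·2 + 0.28·3 + 0.30·3 + 0.11·3 + 0.12·2 + 0.12·3 = 2.81 bits/symbol.

2.81 bits/symbol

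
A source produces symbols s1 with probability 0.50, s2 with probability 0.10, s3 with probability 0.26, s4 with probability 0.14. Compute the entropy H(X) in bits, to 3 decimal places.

H = −Σ pᵢ log₂ pᵢ.
−0.50·log₂(0.50) = 0.5000
−0.10·log₂(0.10) = 0.3322
−0.26·log₂(0.26) = 0.5053
−0.14·log₂(0.14) = 0.3971
Sum ≈ 1.7346 → 1.735 bits.

1.735 bits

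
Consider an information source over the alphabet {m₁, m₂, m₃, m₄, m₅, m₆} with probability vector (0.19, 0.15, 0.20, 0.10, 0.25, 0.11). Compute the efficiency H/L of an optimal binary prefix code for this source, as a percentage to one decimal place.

Entropy H = −Σ p log₂ p ≈ 2.5126 bits.
Huffman merges: 1/10+11/100→21/100; 3/20+19/100→17/50; 1/5+21/100→41/100; 1/4+17/50→59/100; 41/100+59/100→1. L = 51/20 ≈ 2.5500.
Efficiency = H/L = 2.5126/2.5500 = 98.5%.

98.5%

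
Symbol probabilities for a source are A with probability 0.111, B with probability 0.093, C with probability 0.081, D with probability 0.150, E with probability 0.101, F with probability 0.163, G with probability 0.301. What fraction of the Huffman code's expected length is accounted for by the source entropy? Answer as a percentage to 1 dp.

Entropy H = −Σ p log₂ p ≈ 2.6570 bits.
Huffman merges: 81/1000+93/1000→87/500; 101/1000+111/1000→53/250; 3/20+163/1000→313/1000; 87/500+53/250→193/500; 301/1000+313/1000→307/500; 193/500+307/500→1. L = 2699/1000 ≈ 2.6990.
Efficiency = H/L = 2.6570/2.6990 = 98.4%.

98.4%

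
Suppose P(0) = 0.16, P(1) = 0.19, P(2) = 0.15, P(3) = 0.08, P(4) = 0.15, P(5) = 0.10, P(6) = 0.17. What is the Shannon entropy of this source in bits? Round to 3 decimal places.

H = −Σ pᵢ log₂ pᵢ.
−0.16·log₂(0.16) = 0.4230
−0.19·log₂(0.19) = 0.4552
−0.15·log₂(0.15) = 0.4105
−0.08·log₂(0.08) = 0.2915
−0.15·log₂(0.15) = 0.4105
−0.10·log₂(0.10) = 0.3322
−0.17·log₂(0.17) = 0.4346
Sum ≈ 2.7576 → 2.758 bits.

2.758 bits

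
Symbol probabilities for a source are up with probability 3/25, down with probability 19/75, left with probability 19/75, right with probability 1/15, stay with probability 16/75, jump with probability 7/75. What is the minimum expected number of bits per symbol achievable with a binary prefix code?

Repeatedly combine the two least-probable nodes; the expected code length is the sum of the merged weights.
merge 1/15 + 7/75 → 4/25
merge 3/25 + 4/25 → 7/25
merge 16/75 + 19/75 → 7/15
merge 19/75 + 7/25 → 8/15
merge 7/15 + 8/15 → 1
L = 4/25 + 7/25 + 7/15 + 8/15 + 1 = 61/25 = 2.44 bits/symbol.

2.44 bits/symbol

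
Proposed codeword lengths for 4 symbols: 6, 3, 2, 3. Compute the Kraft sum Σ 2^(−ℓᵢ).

With common denominator 2^6 = 64: Σ 2^(−ℓᵢ) = 1/64 + 8/64 + 16/64 + 8/64 = 33/64 = 0.515625.

0.515625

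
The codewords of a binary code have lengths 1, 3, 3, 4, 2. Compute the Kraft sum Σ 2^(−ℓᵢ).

With common denominator 2^4 = 16: Σ 2^(−ℓᵢ) = 8/16 + 2/16 + 2/16 + 1/16 + 4/16 = 17/16 = 1.0625.

1.0625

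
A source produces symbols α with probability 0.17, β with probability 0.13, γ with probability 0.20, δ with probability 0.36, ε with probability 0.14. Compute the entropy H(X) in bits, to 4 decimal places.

H = −Σ pᵢ log₂ pᵢ.
−0.17·log₂(0.17) = 0.4346
−0.13·log₂(0.13) = 0.3826
−0.20·log₂(0.20) = 0.4644
−0.36·log₂(0.36) = 0.5306
−0.14·log₂(0.14) = 0.3971
Sum ≈ 2.2093 → 2.2093 bits.

2.2093 bits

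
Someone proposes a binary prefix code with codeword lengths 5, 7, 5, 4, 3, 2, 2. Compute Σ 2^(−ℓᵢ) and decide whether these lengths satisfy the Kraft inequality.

0.7578125; yes

With common denominator 2^7 = 128: Σ 2^(−ℓᵢ) = 4/128 + 1/128 + 4/128 + 8/128 + 16/128 + 32/128 + 32/128 = 97/128 = 0.7578125.
Kraft's inequality requires Σ ≤ 1; here Σ = 0.7578125 ≤ 1, so such a prefix code exists.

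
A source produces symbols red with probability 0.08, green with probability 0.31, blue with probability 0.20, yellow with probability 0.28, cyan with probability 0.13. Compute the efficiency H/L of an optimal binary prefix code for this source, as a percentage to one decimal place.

Entropy H = −Σ p log₂ p ≈ 2.1766 bits.
Huffman merges: 2/25+13/100→21/100; 1/5+21/100→41/100; 7/25+31/100→59/100; 41/100+59/100→1. L = 221/100 ≈ 2.2100.
Efficiency = H/L = 2.1766/2.2100 = 98.5%.

98.5%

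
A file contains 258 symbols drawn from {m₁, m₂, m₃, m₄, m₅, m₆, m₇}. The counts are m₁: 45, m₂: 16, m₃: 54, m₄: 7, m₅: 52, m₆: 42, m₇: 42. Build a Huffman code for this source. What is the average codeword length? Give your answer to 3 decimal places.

Probabilities are the counts divided by 258.
Repeatedly combine the two least-probable nodes; the expected code length is the sum of the merged weights.
merge 7/258 + 8/129 → 23/258
merge 23/258 + 7/43 → 65/258
merge 7/43 + 15/86 → 29/86
merge 26/129 + 9/43 → 53/129
merge 65/258 + 29/86 → 76/129
merge 53/129 + 76/129 → 1
L = 23/258 + 65/258 + 29/86 + 53/129 + 76/129 + 1 = 691/258 ≈ 2.678 bits/symbol.

2.678 bits/symbol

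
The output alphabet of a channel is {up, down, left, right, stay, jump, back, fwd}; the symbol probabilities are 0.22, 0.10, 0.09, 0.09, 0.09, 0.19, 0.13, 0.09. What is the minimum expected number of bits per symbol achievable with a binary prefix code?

2.95 bits/symbol

Repeatedly combine the two least-probable nodes; the expected code length is the sum of the merged weights.
merge 9/100 + 9/100 → 9/50
merge 9/100 + 9/100 → 9/50
merge 1/10 + 13/100 → 23/100
merge 9/50 + 9/50 → 9/25
merge 19/100 + 11/50 → 41/100
merge 23/100 + 9/25 → 59/100
merge 41/100 + 59/100 → 1
L = 9/50 + 9/50 + 23/100 + 9/25 + 41/100 + 59/100 + 1 = 59/20 = 2.95 bits/symbol.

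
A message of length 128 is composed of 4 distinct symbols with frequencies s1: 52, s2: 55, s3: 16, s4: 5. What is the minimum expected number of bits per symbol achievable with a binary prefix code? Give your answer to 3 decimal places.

1.734 bits/symbol

Probabilities are the counts divided by 128.
Repeatedly combine the two least-probable nodes; the expected code length is the sum of the merged weights.
merge 5/128 + 1/8 → 21/128
merge 21/128 + 13/32 → 73/128
merge 55/128 + 73/128 → 1
L = 21/128 + 73/128 + 1 = 111/64 ≈ 1.734 bits/symbol.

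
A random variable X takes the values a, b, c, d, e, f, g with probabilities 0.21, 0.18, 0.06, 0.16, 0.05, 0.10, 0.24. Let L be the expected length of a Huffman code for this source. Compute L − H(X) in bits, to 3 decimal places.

Entropy H = −Σ p log₂ p ≈ 2.6271 bits.
Huffman merges: 1/20+3/50→11/100; 1/10+11/100→21/100; 4/25+9/50→17/50; 21/100+21/100→21/50; 6/25+17/50→29/50; 21/50+29/50→1. L = 133/50 ≈ 2.6600.
L − H = 2.6600 − 2.6271 = 0.033 bits.

0.033 bits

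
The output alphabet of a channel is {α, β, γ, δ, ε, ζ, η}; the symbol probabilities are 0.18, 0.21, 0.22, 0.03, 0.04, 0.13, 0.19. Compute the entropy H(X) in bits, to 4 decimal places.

H = −Σ pᵢ log₂ pᵢ.
−0.18·log₂(0.18) = 0.4453
−0.21·log₂(0.21) = 0.4728
−0.22·log₂(0.22) = 0.4806
−0.03·log₂(0.03) = 0.1518
−0.04·log₂(0.04) = 0.1858
−0.13·log₂(0.13) = 0.3826
−0.19·log₂(0.19) = 0.4552
Sum ≈ 2.5741 → 2.5741 bits.

2.5741 bits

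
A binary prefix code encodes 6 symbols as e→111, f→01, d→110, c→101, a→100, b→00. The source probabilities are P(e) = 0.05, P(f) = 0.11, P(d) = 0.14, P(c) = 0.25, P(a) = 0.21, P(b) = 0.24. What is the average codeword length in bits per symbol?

2.65 bits/symbol

L̄ = Σ pᵢ·ℓᵢ = 0.05·3 + 0.11·2 + 0.14·3 + 0.25·3 + 0.21·3 + 0.24·2 = 2.65 bits/symbol.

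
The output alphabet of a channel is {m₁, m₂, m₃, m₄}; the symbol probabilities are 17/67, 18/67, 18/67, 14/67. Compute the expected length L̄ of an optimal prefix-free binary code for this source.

2 bits/symbol

Repeatedly combine the two least-probable nodes; the expected code length is the sum of the merged weights.
merge 14/67 + 17/67 → 31/67
merge 18/67 + 18/67 → 36/67
merge 31/67 + 36/67 → 1
L = 31/67 + 36/67 + 1 = 2 bits/symbol.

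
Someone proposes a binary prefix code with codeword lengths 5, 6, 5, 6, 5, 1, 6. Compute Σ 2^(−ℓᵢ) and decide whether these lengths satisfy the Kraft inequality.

0.640625; yes

With common denominator 2^6 = 64: Σ 2^(−ℓᵢ) = 2/64 + 1/64 + 2/64 + 1/64 + 2/64 + 32/64 + 1/64 = 41/64 = 0.640625.
Kraft's inequality requires Σ ≤ 1; here Σ = 0.640625 ≤ 1, so such a prefix code exists.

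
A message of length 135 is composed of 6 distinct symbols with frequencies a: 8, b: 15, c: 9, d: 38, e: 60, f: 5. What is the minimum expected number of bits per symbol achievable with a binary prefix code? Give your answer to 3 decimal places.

Probabilities are the counts divided by 135.
Repeatedly combine the two least-probable nodes; the expected code length is the sum of the merged weights.
merge 1/27 + 8/135 → 13/135
merge 1/15 + 13/135 → 22/135
merge 1/9 + 22/135 → 37/135
merge 37/135 + 38/135 → 5/9
merge 4/9 + 5/9 → 1
L = 13/135 + 22/135 + 37/135 + 5/9 + 1 = 94/45 ≈ 2.089 bits/symbol.

2.089 bits/symbol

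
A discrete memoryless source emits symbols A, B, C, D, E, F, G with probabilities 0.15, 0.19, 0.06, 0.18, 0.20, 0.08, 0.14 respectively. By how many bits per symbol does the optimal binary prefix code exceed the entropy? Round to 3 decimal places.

0.042 bits

Entropy H = −Σ p log₂ p ≈ 2.7076 bits.
Huffman merges: 3/50+2/25→7/50; 7/50+7/50→7/25; 3/20+9/50→33/100; 19/100+1/5→39/100; 7/25+33/100→61/100; 39/100+61/100→1. L = 11/4 ≈ 2.7500.
L − H = 2.7500 − 2.7076 = 0.042 bits.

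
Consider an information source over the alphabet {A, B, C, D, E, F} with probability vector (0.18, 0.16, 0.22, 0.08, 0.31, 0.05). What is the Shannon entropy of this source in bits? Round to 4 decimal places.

2.3803 bits

H = −Σ pᵢ log₂ pᵢ.
−0.18·log₂(0.18) = 0.4453
−0.16·log₂(0.16) = 0.4230
−0.22·log₂(0.22) = 0.4806
−0.08·log₂(0.08) = 0.2915
−0.31·log₂(0.31) = 0.5238
−0.05·log₂(0.05) = 0.2161
Sum ≈ 2.3803 → 2.3803 bits.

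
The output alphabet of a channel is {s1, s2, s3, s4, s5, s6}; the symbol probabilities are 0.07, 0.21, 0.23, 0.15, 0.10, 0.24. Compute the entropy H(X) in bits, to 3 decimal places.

H = −Σ pᵢ log₂ pᵢ.
−0.07·log₂(0.07) = 0.2686
−0.21·log₂(0.21) = 0.4728
−0.23·log₂(0.23) = 0.4877
−0.15·log₂(0.15) = 0.4105
−0.10·log₂(0.10) = 0.3322
−0.24·log₂(0.24) = 0.4941
Sum ≈ 2.4659 → 2.466 bits.

2.466 bits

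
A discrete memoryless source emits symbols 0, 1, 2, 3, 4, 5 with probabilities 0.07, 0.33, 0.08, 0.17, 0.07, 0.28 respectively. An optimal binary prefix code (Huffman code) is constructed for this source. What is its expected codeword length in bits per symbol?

Repeatedly combine the two least-probable nodes; the expected code length is the sum of the merged weights.
merge 7/100 + 7/100 → 7/50
merge 2/25 + 7/50 → 11/50
merge 17/100 + 11/50 → 39/100
merge 7/25 + 33/100 → 61/100
merge 39/100 + 61/100 → 1
L = 7/50 + 11/50 + 39/100 + 61/100 + 1 = 59/25 = 2.36 bits/symbol.

2.36 bits/symbol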